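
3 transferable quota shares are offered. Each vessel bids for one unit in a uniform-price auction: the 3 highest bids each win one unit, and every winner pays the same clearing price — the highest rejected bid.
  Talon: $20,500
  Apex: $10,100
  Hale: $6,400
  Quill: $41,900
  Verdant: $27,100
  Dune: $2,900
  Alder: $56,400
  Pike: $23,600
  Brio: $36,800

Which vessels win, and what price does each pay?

Sorting: 56,400 (Alder), 41,900 (Quill), 36,800 (Brio), 27,100 (Verdant), 23,600 (Pike), …
The 3 highest are Alder, Quill, Brio.
Clearing price = highest rejected bid = $27,100.

Alder, Quill, Brio; each pays $27,100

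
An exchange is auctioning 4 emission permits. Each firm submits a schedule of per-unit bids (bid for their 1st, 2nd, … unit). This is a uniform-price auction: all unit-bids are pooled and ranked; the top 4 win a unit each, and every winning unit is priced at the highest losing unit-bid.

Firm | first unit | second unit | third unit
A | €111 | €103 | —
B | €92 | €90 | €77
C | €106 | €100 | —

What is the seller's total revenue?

Total revenue: €368

Pooled unit-bids ranked (top 4): 111 (A-1), 106 (C-1), 103 (A-2), 100 (C-2)
First bid not allocated: €92.
Allocation: A 2, C 2. Every unit priced at €92.
Revenue = 4 × 92 = €368.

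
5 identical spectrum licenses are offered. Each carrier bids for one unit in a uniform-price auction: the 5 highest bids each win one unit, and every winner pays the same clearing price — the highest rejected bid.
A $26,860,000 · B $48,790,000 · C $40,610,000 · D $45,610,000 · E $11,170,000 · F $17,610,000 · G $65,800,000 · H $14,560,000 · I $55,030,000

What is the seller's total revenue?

Bids ranked high→low: 65,800,000 (G), 55,030,000 (I), 48,790,000 (B), 45,610,000 (D), 40,610,000 (C), 26,860,000 (A), 17,610,000 (F), …
The 5 highest are G, I, B, D, C.
Highest unsuccessful bid: $26,860,000 → clearing price.
Total revenue = 5 × $26,860,000 = $134,300,000.

Total revenue: $134,300,000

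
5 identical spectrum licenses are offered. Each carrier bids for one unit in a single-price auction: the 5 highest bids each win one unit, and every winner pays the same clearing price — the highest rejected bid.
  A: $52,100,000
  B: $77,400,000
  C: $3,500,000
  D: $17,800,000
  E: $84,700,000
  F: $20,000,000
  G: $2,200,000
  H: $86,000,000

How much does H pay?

H pays $17,800,000

Ordering the bids: 86,000,000 (H), 84,700,000 (E), 77,400,000 (B), 52,100,000 (A), 20,000,000 (F), 17,800,000 (D), 3,500,000 (C), …
Top 5: H, E, B, A, F.
Clearing price = highest rejected bid = $17,800,000.
H wins → pays $17,800,000.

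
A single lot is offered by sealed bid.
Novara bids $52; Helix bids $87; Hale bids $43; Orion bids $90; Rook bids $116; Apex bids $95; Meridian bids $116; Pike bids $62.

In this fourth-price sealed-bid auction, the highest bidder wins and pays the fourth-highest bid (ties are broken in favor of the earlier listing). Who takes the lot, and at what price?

Sorting bids: 116 (Rook) > 116 (Meridian) > 95 (Apex) > 90 (Orion) > 87 (Helix) > 62 (Pike) > …
Rook and Meridian tie at $116; tie-break gives it to Rook.
Rook is highest; pays the fourth-highest bid, $90.

Rook pays $90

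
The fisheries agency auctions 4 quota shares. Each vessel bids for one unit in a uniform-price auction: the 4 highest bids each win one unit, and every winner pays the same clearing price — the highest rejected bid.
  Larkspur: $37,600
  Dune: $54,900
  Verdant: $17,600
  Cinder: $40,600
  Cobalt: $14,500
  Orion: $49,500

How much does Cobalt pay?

Sorting: 54,900 (Dune), 49,500 (Orion), 40,600 (Cinder), 37,600 (Larkspur), 17,600 (Verdant), 14,500 (Cobalt)
The 4 highest are Dune, Orion, Cinder, Larkspur.
Clearing price = highest rejected bid = $17,600.
Cobalt does not win → pays $0.

Cobalt pays $0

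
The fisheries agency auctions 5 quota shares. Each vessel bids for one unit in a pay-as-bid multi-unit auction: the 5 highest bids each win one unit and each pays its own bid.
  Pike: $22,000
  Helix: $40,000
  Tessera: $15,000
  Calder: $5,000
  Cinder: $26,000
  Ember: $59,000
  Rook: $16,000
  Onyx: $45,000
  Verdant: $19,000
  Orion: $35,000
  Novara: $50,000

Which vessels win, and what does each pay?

Ember $59,000, Novara $50,000, Onyx $45,000, Helix $40,000, Orion $35,000

Bids ranked high→low: 59,000 (Ember), 50,000 (Novara), 45,000 (Onyx), 40,000 (Helix), 35,000 (Orion), 26,000 (Cinder), 22,000 (Pike), …
Top 5: Ember, Novara, Onyx, Helix, Orion.
Each winner pays its own bid: Ember $59,000, Novara $50,000, Onyx $45,000, Helix $40,000, Orion $35,000.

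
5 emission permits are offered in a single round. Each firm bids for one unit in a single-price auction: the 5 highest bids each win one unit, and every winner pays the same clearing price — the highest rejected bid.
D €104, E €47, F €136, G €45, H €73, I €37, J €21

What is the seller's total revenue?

Bids ranked high→low: 136 (F), 104 (D), 73 (H), 47 (E), 45 (G), 37 (I), 21 (J)
Top 5: F, D, H, E, G.
First losing bid is I's €37, which sets the uniform price.
Total revenue = 5 × €37 = €185.

Total revenue: €185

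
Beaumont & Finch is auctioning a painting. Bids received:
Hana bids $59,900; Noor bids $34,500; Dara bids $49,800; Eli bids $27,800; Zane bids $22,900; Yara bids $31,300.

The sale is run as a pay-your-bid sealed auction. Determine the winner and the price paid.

Hana pays $59,900

Pay-your-bid sealed auction: the highest bidder wins and pays their own bid.
Bids in order: 59,900 (Hana) > 49,800 (Dara) > 34,500 (Noor) > 31,300 (Yara) > 27,800 (Eli) > 22,900 (Zane)
First-price: Hana pays what they bid, $59,900.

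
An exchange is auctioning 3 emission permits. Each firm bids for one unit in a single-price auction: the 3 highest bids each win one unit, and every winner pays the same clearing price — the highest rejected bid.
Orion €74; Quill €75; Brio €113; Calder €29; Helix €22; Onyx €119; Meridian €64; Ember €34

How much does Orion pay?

Orion pays €0

Bids ranked high→low: 119 (Onyx), 113 (Brio), 75 (Quill), 74 (Orion), 64 (Meridian), …
Winners (3 units): Onyx, Brio, Quill.
First losing bid is Orion's €74, which sets the uniform price.
Orion does not win → pays €0.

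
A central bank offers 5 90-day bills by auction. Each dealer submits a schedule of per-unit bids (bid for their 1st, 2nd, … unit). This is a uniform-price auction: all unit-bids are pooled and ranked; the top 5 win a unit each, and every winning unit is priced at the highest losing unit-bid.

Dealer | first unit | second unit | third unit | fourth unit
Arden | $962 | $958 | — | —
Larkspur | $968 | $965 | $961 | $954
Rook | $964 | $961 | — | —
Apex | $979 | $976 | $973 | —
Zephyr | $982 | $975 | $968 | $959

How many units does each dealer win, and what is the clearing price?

Apex 3, Zephyr 2; clearing price $968

All unit-bids, highest first — top 5: 982 (Zephyr-1), 979 (Apex-1), 976 (Apex-2), 975 (Zephyr-2), 973 (Apex-3)
First bid not allocated: $968.
Allocation: Apex 3, Zephyr 2.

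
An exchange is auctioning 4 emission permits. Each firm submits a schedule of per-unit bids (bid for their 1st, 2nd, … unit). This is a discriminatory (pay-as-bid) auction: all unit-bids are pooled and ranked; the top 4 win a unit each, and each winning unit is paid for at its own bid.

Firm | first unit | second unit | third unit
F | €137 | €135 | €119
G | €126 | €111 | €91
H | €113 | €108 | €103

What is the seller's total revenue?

Total revenue: €517

All unit-bids, highest first — top 4: 137 (F-1), 135 (F-2), 126 (G-1), 119 (F-3)
Next rejected bid: €113 (not a price — pay-as-bid).
Each winning unit pays its own bid.
Revenue = 137 + 135 + 126 + 119 = €517.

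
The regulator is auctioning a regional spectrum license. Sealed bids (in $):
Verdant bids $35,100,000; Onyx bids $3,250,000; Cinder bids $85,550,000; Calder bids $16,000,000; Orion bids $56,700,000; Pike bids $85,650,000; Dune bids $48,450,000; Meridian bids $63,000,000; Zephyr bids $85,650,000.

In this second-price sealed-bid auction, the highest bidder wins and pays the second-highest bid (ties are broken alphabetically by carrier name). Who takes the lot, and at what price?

Bids ranked: 85,650,000 (Pike) > 85,650,000 (Zephyr) > 85,550,000 (Cinder) > 63,000,000 (Meridian) > 56,700,000 (Orion) > 48,450,000 (Dune) > …
Tie at $85,650,000 → Pike wins by tie-break.
Pike is highest; pays the second-highest bid, $85,650,000.

Pike pays $85,650,000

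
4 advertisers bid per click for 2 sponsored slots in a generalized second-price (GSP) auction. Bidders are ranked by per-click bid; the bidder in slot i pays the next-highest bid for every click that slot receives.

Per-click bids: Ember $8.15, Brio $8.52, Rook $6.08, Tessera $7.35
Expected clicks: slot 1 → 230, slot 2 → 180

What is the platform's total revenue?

Total revenue: $3197.50

Ranked by bid: $8.52 (Brio) > $8.15 (Ember) > $7.35 (Tessera) > …
Slot 1: Brio pays $8.15 × 230 = $1874.50
Slot 2: Ember pays $7.35 × 180 = $1323.00
Total = $3197.50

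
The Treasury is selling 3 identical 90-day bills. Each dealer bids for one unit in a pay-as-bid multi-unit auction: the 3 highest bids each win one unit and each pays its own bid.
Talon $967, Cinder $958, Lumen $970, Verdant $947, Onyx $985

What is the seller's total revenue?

Total revenue: $2,922

Ordering the bids: 985 (Onyx), 970 (Lumen), 967 (Talon), 958 (Cinder), 947 (Verdant)
The 3 highest are Onyx, Lumen, Talon.
Total revenue = 985 + 970 + 967 = $2,922.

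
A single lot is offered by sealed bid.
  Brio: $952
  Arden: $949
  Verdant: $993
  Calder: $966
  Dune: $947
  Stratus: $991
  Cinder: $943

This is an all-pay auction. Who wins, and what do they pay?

Verdant pays $993

Sorting bids: 993 (Verdant) > 991 (Stratus) > 966 (Calder) > 952 (Brio) > 949 (Arden) > 947 (Dune) > …
Verdant wins with the top bid; all bids are sunk regardless.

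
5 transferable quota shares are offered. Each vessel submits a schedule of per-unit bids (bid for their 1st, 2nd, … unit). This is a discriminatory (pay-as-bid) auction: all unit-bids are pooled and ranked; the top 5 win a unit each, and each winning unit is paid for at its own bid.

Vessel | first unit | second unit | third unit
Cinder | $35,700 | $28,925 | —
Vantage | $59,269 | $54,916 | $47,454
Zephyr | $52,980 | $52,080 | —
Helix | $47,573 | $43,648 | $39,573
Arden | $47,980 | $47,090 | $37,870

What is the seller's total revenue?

All unit-bids, highest first — top 5: 59,269 (Vantage-1), 54,916 (Vantage-2), 52,980 (Zephyr-1), 52,080 (Zephyr-2), 47,980 (Arden-1)
Next rejected bid: $47,573 (not a price — pay-as-bid).
Each winning unit pays its own bid.
Revenue = 59,269 + 54,916 + 52,980 + 52,080 + 47,980 = $267,225.

Total revenue: $267,225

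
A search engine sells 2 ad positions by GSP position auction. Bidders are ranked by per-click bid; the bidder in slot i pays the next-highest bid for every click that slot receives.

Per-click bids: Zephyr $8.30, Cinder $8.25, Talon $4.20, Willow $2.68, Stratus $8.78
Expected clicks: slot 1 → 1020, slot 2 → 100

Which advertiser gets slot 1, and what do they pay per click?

Stratus; $8.30 per click

Per-click bids in order: $8.78 (Stratus) > $8.30 (Zephyr) > $8.25 (Cinder) > …
Slot 1 goes to the first-ranked bidder, Stratus, who pays the next bid down: $8.30/click.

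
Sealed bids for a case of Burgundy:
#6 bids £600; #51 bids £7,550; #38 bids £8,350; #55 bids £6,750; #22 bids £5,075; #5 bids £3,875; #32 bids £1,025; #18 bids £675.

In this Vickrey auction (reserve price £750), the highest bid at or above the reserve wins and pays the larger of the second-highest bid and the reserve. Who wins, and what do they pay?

Bids ranked: 8,350 (#38) > 7,550 (#51) > 6,750 (#55) > 5,075 (#22) > 3,875 (#5) > 1,025 (#32) > …
Highest eligible bid: #38 at £8,350.
max(second-highest £7,550, reserve £750) = £7,550; the reserve does not bind.

#38 pays £7,550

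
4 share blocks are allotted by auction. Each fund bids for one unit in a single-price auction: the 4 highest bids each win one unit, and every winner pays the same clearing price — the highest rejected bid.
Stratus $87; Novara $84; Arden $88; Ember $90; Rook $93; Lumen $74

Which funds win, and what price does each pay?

Sorting: 93 (Rook), 90 (Ember), 88 (Arden), 87 (Stratus), 84 (Novara), 74 (Lumen)
Top 4: Rook, Ember, Arden, Stratus.
Clearing price = highest rejected bid = $84.

Rook, Ember, Arden, Stratus; each pays $84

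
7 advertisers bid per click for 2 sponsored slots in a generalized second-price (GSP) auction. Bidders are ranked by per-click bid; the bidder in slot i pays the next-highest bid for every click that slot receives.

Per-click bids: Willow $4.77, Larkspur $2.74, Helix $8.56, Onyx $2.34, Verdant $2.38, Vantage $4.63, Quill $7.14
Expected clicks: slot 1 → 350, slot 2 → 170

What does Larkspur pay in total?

Larkspur pays $0.00

Per-click bids in order: $8.56 (Helix) > $7.14 (Quill) > $4.77 (Willow) > …
Larkspur ranks below slot 2 → no slot, pays nothing.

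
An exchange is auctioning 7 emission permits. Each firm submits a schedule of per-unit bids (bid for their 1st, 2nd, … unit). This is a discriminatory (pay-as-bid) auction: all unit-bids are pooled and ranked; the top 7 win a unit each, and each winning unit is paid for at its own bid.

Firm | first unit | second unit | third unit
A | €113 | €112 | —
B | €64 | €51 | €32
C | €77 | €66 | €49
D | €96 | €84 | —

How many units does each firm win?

All unit-bids, highest first — top 7: 113 (A-1), 112 (A-2), 96 (D-1), 84 (D-2), 77 (C-1), 66 (C-2), 64 (B-1)
Next rejected bid: €51 (not a price — pay-as-bid).
Allocation: A 2, B 1, C 2, D 2.

A 2, B 1, C 2, D 2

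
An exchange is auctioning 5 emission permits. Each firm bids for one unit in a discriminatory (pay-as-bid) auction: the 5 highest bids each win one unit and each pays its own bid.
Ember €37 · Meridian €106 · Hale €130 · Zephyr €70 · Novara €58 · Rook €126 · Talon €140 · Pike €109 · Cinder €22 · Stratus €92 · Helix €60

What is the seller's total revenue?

Ordering the bids: 140 (Talon), 130 (Hale), 126 (Rook), 109 (Pike), 106 (Meridian), 92 (Stratus), 70 (Zephyr), …
The 5 highest are Talon, Hale, Rook, Pike, Meridian.
Total revenue = 140 + 130 + 126 + 109 + 106 = €611.

Total revenue: €611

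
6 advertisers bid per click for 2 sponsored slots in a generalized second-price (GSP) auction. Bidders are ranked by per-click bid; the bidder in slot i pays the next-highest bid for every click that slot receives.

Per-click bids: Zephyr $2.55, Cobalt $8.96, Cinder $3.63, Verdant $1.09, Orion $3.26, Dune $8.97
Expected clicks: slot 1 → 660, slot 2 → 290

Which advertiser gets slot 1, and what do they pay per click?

Ranked by bid: $8.97 (Dune) > $8.96 (Cobalt) > $3.63 (Cinder) > …
Slot 1 goes to the first-ranked bidder, Dune, who pays the next bid down: $8.96/click.

Dune; $8.96 per click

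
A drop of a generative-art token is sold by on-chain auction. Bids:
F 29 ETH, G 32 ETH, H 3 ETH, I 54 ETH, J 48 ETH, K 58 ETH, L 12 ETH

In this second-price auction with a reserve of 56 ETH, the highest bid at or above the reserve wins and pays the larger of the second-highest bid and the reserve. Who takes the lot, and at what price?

K pays 56 ETH

Bids in order: 58 (K) > 54 (I) > 48 (J) > 32 (G) > 29 (F) > 12 (L) > …
Highest eligible bid: K at 58 ETH.
Second-highest bid 54 ETH is below the reserve 56 ETH, so the reserve binds → payment 56 ETH.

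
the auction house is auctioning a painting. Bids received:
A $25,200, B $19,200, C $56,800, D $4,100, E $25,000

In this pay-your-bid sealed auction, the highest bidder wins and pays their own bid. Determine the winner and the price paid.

Bids in order: 56,800 (C) > 25,200 (A) > 25,000 (E) > 19,200 (B) > 4,100 (D)
C is highest → pays own bid, $56,800.

C pays $56,800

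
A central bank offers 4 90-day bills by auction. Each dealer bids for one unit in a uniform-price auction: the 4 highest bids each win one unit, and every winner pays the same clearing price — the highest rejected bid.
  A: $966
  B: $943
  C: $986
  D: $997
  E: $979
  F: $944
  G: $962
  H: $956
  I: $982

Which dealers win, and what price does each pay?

Bids ranked high→low: 997 (D), 986 (C), 982 (I), 979 (E), 966 (A), 962 (G), …
Winners (4 units): D, C, I, E.
First losing bid is A's $966, which sets the uniform price.

D, C, I, E; each pays $966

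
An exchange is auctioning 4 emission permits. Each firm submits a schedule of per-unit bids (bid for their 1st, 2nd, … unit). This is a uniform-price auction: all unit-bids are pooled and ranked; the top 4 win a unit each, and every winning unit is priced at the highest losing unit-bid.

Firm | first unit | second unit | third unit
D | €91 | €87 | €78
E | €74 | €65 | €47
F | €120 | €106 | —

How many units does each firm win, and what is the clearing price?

D 2, F 2; clearing price €78

All unit-bids, highest first — top 4: 120 (F-1), 106 (F-2), 91 (D-1), 87 (D-2)
Highest rejected unit-bid = €78.
Allocation: D 2, F 2.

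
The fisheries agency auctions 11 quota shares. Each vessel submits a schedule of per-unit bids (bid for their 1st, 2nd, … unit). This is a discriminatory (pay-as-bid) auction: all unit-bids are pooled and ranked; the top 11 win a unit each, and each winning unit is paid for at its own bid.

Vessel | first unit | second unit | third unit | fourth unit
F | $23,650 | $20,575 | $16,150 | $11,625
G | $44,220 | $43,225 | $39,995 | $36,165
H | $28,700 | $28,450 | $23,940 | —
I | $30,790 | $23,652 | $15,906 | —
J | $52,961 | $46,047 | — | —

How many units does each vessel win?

Merging the schedules and taking the best 11: 52,961 (J-1), 46,047 (J-2), 44,220 (G-1), 43,225 (G-2), 39,995 (G-3), 36,165 (G-4), 30,790 (I-1), 28,700 (H-1), 28,450 (H-2), 23,940 (H-3), 23,652 (I-2)
Next rejected bid: $23,650 (not a price — pay-as-bid).
Allocation: G 4, H 3, I 2, J 2.

G 4, H 3, I 2, J 2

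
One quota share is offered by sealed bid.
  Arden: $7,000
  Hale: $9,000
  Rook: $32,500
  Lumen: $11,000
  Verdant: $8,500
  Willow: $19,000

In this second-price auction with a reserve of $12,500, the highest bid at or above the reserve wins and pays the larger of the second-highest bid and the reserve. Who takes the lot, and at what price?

Bids ranked: 32,500 (Rook) > 19,000 (Willow) > 11,000 (Lumen) > 9,000 (Hale) > 8,500 (Verdant) > 7,000 (Arden)
Highest eligible bid: Rook at $32,500.
max(second-highest $19,000, reserve $12,500) = $19,000; the reserve does not bind.

Rook pays $19,000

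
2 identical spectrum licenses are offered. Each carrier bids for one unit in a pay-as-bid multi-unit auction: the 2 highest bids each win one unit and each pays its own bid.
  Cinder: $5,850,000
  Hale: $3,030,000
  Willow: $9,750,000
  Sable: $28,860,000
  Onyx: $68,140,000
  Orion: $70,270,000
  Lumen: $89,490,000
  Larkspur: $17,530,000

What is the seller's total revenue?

Total revenue: $159,760,000

Sorting: 89,490,000 (Lumen), 70,270,000 (Orion), 68,140,000 (Onyx), 28,860,000 (Sable), …
Top 2: Lumen, Orion.
Total revenue = 89,490,000 + 70,270,000 = $159,760,000.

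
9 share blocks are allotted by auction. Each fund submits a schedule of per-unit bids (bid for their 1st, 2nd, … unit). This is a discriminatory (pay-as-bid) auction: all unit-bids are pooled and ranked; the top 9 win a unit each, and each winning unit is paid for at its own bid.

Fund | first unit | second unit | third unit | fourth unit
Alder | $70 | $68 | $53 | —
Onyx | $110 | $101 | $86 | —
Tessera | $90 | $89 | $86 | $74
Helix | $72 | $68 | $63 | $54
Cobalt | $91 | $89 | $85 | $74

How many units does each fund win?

Merging the schedules and taking the best 9: 110 (Onyx-1), 101 (Onyx-2), 91 (Cobalt-1), 90 (Tessera-1), 89 (Tessera-2), 89 (Cobalt-2), 86 (Onyx-3), 86 (Tessera-3), 85 (Cobalt-3)
Next rejected bid: $74 (not a price — pay-as-bid).
Allocation: Cobalt 3, Onyx 3, Tessera 3.

Cobalt 3, Onyx 3, Tessera 3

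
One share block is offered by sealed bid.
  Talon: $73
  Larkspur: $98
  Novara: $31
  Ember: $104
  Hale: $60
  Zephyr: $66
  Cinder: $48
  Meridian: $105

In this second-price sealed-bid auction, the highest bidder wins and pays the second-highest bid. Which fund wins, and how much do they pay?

Meridian pays $104

Rule: the highest bidder wins and pays the second-highest bid.
Sorting bids: 105 (Meridian) > 104 (Ember) > 98 (Larkspur) > 73 (Talon) > 66 (Zephyr) > 60 (Hale) > …
Second-price: Meridian pays Ember's bid of $104.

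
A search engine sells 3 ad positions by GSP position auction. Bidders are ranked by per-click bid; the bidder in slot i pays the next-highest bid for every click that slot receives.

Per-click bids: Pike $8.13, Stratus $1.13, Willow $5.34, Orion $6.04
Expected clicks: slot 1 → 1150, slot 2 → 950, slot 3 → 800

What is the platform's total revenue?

Sorting advertisers: $8.13 (Pike) > $6.04 (Orion) > $5.34 (Willow) > $1.13 (Stratus)
Slot 1: Pike pays $6.04 × 1150 = $6946.00
Slot 2: Orion pays $5.34 × 950 = $5073.00
Slot 3: Willow pays $1.13 × 800 = $904.00
Total = $12923.00

Total revenue: $12923.00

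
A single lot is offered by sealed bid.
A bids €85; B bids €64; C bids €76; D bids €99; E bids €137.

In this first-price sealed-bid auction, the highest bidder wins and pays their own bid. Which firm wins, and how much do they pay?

Bids ranked: 137 (E) > 99 (D) > 85 (A) > 76 (C) > 64 (B)
First-price: E pays what they bid, €137.

E pays €137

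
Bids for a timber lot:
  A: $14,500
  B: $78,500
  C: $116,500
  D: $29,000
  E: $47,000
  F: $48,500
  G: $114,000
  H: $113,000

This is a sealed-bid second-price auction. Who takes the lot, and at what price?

C pays $114,000

Bids ranked: 116,500 (C) > 114,000 (G) > 113,000 (H) > 78,500 (B) > 48,500 (F) > 47,000 (E) > …
Second-price: C pays G's bid of $114,000.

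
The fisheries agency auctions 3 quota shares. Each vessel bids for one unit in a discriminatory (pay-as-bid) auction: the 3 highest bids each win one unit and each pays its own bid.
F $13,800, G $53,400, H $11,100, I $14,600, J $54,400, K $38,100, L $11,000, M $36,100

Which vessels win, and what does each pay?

J $54,400, G $53,400, K $38,100

Ordering the bids: 54,400 (J), 53,400 (G), 38,100 (K), 36,100 (M), 14,600 (I), …
Top 3: J, G, K.
Each winner pays its own bid: J $54,400, G $53,400, K $38,100.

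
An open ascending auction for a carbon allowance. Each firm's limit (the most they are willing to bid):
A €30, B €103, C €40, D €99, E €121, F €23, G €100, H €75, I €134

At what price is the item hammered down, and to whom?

I wins at €121

Limits ranked: 134 (I) > 121 (E) > 103 (B) > 100 (G) > 99 (D) > 75 (H) > …
Once the price passes €121, only I is left; the hammer falls at E's limit of €121.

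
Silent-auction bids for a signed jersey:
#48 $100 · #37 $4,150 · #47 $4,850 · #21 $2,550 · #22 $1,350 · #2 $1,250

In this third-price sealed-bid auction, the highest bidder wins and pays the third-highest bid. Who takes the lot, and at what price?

#47 pays $2,550

Third-price sealed-bid auction: the highest bidder wins and pays the third-highest bid.
Bids ranked: 4,850 (#47) > 4,150 (#37) > 2,550 (#21) > 1,350 (#22) > 1,250 (#2) > 100 (#48)
#47 is highest; pays the third-highest bid, $2,550.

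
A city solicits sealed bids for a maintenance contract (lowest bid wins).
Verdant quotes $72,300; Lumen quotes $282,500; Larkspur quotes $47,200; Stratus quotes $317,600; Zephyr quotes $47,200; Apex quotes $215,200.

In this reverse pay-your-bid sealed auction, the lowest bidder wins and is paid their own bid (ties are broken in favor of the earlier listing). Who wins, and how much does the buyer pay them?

Reverse pay-your-bid sealed auction: the lowest bidder wins and is paid their own bid.
Sorting bids: 47,200 (Larkspur) < 47,200 (Zephyr) < 72,300 (Verdant) < 215,200 (Apex) < 282,500 (Lumen) < 317,600 (Stratus)
Tie at $47,200 → Larkspur wins by tie-break.
Larkspur has the lowest bid and is paid exactly that: $47,200.

Larkspur is paid $47,200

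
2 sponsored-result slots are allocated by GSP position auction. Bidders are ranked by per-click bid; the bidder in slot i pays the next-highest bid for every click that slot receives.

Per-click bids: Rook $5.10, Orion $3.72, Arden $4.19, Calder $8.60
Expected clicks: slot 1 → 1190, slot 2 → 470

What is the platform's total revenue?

Total revenue: $8038.30

Per-click bids in order: $8.60 (Calder) > $5.10 (Rook) > $4.19 (Arden) > …
Slot 1: Calder pays $5.10 × 1190 = $6069.00
Slot 2: Rook pays $4.19 × 470 = $1969.30
Total = $8038.30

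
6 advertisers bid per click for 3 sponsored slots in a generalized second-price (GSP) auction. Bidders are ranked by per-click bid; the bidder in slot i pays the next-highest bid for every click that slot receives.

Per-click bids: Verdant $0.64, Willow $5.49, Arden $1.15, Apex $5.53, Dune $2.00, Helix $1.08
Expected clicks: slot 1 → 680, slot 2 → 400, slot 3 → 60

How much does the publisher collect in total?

Sorting advertisers: $5.53 (Apex) > $5.49 (Willow) > $2.00 (Dune) > $1.15 (Arden) > …
Slot 1: Apex pays $5.49 × 680 = $3733.20
Slot 2: Willow pays $2.00 × 400 = $800.00
Slot 3: Dune pays $1.15 × 60 = $69.00
Total = $4602.20

Total revenue: $4602.20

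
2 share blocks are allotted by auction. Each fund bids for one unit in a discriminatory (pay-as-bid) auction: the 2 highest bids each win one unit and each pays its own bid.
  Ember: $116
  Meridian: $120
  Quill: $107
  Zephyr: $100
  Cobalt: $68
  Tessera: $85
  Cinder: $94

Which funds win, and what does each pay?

Sorting: 120 (Meridian), 116 (Ember), 107 (Quill), 100 (Zephyr), …
Top 2: Meridian, Ember.
Each winner pays its own bid: Meridian $120, Ember $116.

Meridian $120, Ember $116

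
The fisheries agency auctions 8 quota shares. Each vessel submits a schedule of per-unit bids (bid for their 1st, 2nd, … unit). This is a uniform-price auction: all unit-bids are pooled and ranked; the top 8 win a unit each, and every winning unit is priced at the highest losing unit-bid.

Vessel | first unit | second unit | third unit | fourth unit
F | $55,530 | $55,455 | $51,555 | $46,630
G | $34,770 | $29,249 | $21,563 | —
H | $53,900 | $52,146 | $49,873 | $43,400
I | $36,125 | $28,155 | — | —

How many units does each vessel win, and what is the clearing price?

All unit-bids, highest first — top 8: 55,530 (F-1), 55,455 (F-2), 53,900 (H-1), 52,146 (H-2), 51,555 (F-3), 49,873 (H-3), 46,630 (F-4), 43,400 (H-4)
First bid not allocated: $36,125.
Allocation: F 4, H 4.

F 4, H 4; clearing price $36,125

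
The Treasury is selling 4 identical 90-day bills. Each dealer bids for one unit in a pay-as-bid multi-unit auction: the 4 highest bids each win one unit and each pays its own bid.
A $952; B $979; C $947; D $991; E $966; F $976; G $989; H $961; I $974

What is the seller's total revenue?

Ordering the bids: 991 (D), 989 (G), 979 (B), 976 (F), 974 (I), 966 (E), …
Winners (4 units): D, G, B, F.
Total revenue = 991 + 989 + 979 + 976 = $3,935.

Total revenue: $3,935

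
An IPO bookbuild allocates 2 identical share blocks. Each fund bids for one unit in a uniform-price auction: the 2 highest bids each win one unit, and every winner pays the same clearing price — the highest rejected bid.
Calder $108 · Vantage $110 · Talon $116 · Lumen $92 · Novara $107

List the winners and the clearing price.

Bids ranked high→low: 116 (Talon), 110 (Vantage), 108 (Calder), 107 (Novara), …
Top 2: Talon, Vantage.
Highest unsuccessful bid: $108 → clearing price.

Talon, Vantage; each pays $108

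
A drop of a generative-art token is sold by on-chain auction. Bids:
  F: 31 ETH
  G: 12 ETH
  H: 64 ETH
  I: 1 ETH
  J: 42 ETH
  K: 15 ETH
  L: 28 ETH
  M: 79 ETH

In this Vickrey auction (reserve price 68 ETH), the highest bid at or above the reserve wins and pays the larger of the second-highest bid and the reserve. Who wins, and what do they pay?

M pays 68 ETH

Sorting bids: 79 (M) > 64 (H) > 42 (J) > 31 (F) > 28 (L) > 15 (K) > …
Highest eligible bid: M at 79 ETH.
Second-highest bid 64 ETH is below the reserve 68 ETH, so the reserve binds → payment 68 ETH.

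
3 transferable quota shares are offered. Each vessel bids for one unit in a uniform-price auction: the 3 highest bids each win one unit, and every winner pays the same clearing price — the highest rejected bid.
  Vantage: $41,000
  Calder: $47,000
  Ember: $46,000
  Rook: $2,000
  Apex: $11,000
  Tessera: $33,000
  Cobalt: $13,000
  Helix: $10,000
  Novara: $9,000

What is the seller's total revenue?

Total revenue: $99,000

Sorting: 47,000 (Calder), 46,000 (Ember), 41,000 (Vantage), 33,000 (Tessera), 13,000 (Cobalt), …
Winners (3 units): Calder, Ember, Vantage.
Clearing price = highest rejected bid = $33,000.
Total revenue = 3 × $33,000 = $99,000.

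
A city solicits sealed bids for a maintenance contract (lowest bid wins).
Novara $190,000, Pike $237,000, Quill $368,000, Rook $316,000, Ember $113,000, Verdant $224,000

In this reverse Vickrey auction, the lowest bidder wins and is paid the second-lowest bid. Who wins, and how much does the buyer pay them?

Bids ranked: 113,000 (Ember) < 190,000 (Novara) < 224,000 (Verdant) < 237,000 (Pike) < 316,000 (Rook) < 368,000 (Quill)
Second-price: Ember is paid Novara's bid of $190,000.

Ember is paid $190,000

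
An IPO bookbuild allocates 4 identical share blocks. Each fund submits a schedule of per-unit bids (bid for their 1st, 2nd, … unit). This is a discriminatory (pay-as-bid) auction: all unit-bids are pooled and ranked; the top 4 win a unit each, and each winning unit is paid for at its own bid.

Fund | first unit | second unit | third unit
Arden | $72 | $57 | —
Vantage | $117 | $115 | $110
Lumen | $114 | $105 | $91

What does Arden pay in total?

All unit-bids, highest first — top 4: 117 (Vantage-1), 115 (Vantage-2), 114 (Lumen-1), 110 (Vantage-3)
Next rejected bid: $105 (not a price — pay-as-bid).
Arden wins no units.

Arden pays $0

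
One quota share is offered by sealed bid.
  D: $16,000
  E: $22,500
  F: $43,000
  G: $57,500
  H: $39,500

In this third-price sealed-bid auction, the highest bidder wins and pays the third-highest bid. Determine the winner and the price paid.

Sorting bids: 57,500 (G) > 43,000 (F) > 39,500 (H) > 22,500 (E) > 16,000 (D)
G is highest; pays the third-highest bid, $39,500.

G pays $39,500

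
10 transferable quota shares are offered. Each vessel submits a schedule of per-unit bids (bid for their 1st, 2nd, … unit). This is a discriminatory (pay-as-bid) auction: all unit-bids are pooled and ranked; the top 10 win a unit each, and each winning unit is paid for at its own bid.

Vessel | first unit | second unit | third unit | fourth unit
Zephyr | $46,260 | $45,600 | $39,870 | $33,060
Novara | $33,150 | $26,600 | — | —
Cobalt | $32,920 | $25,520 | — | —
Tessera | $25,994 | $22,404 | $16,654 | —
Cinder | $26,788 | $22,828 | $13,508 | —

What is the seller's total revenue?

Total revenue: $335,762

Pooled unit-bids ranked (top 10): 46,260 (Zephyr-1), 45,600 (Zephyr-2), 39,870 (Zephyr-3), 33,150 (Novara-1), 33,060 (Zephyr-4), 32,920 (Cobalt-1), 26,788 (Cinder-1), 26,600 (Novara-2), 25,994 (Tessera-1), 25,520 (Cobalt-2)
Next rejected bid: $22,828 (not a price — pay-as-bid).
Each winning unit pays its own bid.
Revenue = 46,260 + 45,600 + 39,870 + 33,150 + 33,060 + 32,920 + 26,788 + 26,600 + 25,994 + 25,520 = $335,762.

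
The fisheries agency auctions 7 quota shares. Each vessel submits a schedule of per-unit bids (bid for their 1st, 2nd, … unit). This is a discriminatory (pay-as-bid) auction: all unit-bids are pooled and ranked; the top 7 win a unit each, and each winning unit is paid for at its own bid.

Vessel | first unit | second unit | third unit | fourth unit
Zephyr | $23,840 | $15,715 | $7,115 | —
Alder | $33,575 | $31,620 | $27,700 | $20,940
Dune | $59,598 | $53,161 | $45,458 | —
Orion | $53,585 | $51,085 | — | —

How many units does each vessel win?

Pooled unit-bids ranked (top 7): 59,598 (Dune-1), 53,585 (Orion-1), 53,161 (Dune-2), 51,085 (Orion-2), 45,458 (Dune-3), 33,575 (Alder-1), 31,620 (Alder-2)
Next rejected bid: $27,700 (not a price — pay-as-bid).
Allocation: Alder 2, Dune 3, Orion 2.

Alder 2, Dune 3, Orion 2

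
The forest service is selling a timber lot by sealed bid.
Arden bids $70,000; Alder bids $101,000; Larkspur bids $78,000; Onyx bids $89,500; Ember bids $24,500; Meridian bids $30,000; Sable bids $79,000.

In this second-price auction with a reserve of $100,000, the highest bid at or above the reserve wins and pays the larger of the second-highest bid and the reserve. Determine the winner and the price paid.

Bids ranked: 101,000 (Alder) > 89,500 (Onyx) > 79,000 (Sable) > 78,000 (Larkspur) > 70,000 (Arden) > 30,000 (Meridian) > …
Alder has the top bid at or above the reserve ($101,000).
Second-highest bid $89,500 is below the reserve $100,000, so the reserve binds → payment $100,000.

Alder pays $100,000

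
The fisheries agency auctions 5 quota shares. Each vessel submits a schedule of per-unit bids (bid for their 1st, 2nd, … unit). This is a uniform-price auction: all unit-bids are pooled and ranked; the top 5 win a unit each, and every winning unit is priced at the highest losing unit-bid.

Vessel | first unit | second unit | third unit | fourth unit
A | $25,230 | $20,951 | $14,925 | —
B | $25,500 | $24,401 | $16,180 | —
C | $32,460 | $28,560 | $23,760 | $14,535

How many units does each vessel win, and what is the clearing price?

A 1, B 2, C 2; clearing price $23,760

All unit-bids, highest first — top 5: 32,460 (C-1), 28,560 (C-2), 25,500 (B-1), 25,230 (A-1), 24,401 (B-2)
The (k+1)-th unit-bid is $23,760.
Allocation: A 1, B 2, C 2.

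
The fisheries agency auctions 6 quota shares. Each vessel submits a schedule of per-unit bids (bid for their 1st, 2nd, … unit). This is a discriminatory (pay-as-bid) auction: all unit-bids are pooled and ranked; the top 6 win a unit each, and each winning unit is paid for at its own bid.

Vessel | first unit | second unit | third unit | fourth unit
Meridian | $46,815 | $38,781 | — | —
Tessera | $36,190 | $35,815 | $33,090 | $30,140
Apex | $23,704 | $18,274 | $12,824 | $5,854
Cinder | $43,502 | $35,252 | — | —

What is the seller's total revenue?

Pooled unit-bids ranked (top 6): 46,815 (Meridian-1), 43,502 (Cinder-1), 38,781 (Meridian-2), 36,190 (Tessera-1), 35,815 (Tessera-2), 35,252 (Cinder-2)
Next rejected bid: $33,090 (not a price — pay-as-bid).
Each winning unit pays its own bid.
Revenue = 46,815 + 43,502 + 38,781 + 36,190 + 35,815 + 35,252 = $236,355.

Total revenue: $236,355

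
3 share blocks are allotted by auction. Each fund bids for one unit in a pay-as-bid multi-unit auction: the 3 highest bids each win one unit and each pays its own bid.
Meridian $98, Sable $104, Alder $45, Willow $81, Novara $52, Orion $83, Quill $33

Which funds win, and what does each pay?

Bids ranked high→low: 104 (Sable), 98 (Meridian), 83 (Orion), 81 (Willow), 52 (Novara), …
The 3 highest are Sable, Meridian, Orion.
Each winner pays its own bid: Sable $104, Meridian $98, Orion $83.

Sable $104, Meridian $98, Orion $83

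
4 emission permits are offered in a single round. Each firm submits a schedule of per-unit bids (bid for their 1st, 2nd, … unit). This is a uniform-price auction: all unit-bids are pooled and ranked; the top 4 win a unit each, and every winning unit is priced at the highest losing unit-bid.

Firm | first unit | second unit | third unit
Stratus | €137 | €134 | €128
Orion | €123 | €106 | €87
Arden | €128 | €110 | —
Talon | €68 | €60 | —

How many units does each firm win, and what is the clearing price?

Arden 1, Stratus 3; clearing price €123

All unit-bids, highest first — top 4: 137 (Stratus-1), 134 (Stratus-2), 128 (Stratus-3), 128 (Arden-1)
First bid not allocated: €123.
Allocation: Arden 1, Stratus 3.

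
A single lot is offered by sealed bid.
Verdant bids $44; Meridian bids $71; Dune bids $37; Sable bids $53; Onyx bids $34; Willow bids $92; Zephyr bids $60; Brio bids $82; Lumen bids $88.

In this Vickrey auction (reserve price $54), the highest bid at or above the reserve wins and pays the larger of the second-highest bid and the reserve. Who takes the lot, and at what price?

Willow pays $88

Bids in order: 92 (Willow) > 88 (Lumen) > 82 (Brio) > 71 (Meridian) > 60 (Zephyr) > 53 (Sable) > …
Highest eligible bid: Willow at $92.
Second-highest bid $88 exceeds the reserve $54 → payment $88.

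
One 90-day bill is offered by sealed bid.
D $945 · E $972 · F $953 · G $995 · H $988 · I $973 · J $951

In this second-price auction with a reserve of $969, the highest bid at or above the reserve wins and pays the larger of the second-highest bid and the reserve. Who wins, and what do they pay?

Bids ranked: 995 (G) > 988 (H) > 973 (I) > 972 (E) > 953 (F) > 951 (J) > …
Highest eligible bid: G at $995.
Second-highest bid $988 exceeds the reserve $969 → payment $988.

G pays $988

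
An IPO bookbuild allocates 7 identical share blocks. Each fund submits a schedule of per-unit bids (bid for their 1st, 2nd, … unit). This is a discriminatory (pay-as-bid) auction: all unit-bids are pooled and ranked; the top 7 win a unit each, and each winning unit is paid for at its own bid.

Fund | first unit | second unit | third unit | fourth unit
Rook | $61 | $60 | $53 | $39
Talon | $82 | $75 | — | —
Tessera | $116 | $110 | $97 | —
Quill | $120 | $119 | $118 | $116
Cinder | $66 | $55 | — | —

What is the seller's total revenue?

All unit-bids, highest first — top 7: 120 (Quill-1), 119 (Quill-2), 118 (Quill-3), 116 (Tessera-1), 116 (Quill-4), 110 (Tessera-2), 97 (Tessera-3)
Next rejected bid: $82 (not a price — pay-as-bid).
Each winning unit pays its own bid.
Revenue = 120 + 119 + 118 + 116 + 116 + 110 + 97 = $796.

Total revenue: $796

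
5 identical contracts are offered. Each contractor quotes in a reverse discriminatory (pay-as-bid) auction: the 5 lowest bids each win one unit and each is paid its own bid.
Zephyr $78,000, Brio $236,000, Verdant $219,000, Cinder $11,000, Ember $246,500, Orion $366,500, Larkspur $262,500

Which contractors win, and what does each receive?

Cinder $11,000, Zephyr $78,000, Verdant $219,000, Brio $236,000, Ember $246,500

Ordering the bids: 11,000 (Cinder), 78,000 (Zephyr), 219,000 (Verdant), 236,000 (Brio), 246,500 (Ember), 262,500 (Larkspur), 366,500 (Orion)
Winners (5 units): Cinder, Zephyr, Verdant, Brio, Ember.
Each winner is paid its own bid: Cinder $11,000, Zephyr $78,000, Verdant $219,000, Brio $236,000, Ember $246,500.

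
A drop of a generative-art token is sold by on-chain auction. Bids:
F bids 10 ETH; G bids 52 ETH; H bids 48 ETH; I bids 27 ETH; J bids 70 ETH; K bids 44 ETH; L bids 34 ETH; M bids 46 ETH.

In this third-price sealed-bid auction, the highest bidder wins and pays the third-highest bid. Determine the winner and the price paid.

J pays 48 ETH

Sorting bids: 70 (J) > 52 (G) > 48 (H) > 46 (M) > 44 (K) > 34 (L) > …
J wins; payment is bid #3 in the ranking = 48 ETH.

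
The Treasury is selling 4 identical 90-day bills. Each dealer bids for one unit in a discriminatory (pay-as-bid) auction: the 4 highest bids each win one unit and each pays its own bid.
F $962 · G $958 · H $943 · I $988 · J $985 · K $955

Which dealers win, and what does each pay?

I $988, J $985, F $962, G $958

Ordering the bids: 988 (I), 985 (J), 962 (F), 958 (G), 955 (K), 943 (H)
The 4 highest are I, J, F, G.
Each winner pays its own bid: I $988, J $985, F $962, G $958.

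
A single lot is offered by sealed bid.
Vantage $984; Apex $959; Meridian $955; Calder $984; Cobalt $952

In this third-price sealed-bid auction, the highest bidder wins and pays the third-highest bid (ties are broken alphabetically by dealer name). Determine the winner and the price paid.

Bids in order: 984 (Calder) > 984 (Vantage) > 959 (Apex) > 955 (Meridian) > 952 (Cobalt)
Calder and Vantage tie at $984; tie-break gives it to Calder.
Calder is highest; pays the third-highest bid, $959.

Calder pays $959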